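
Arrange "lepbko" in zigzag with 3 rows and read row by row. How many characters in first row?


Zigzag "lepbko" into 3 rows:
Placing characters:
  'l' => row 0
  'e' => row 1
  'p' => row 2
  'b' => row 1
  'k' => row 0
  'o' => row 1
Rows:
  Row 0: "lk"
  Row 1: "ebo"
  Row 2: "p"
First row length: 2

2


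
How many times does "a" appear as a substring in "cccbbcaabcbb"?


Searching for "a" in "cccbbcaabcbb"
Scanning each position:
  Position 0: "c" => no
  Position 1: "c" => no
  Position 2: "c" => no
  Position 3: "b" => no
  Position 4: "b" => no
  Position 5: "c" => no
  Position 6: "a" => MATCH
  Position 7: "a" => MATCH
  Position 8: "b" => no
  Position 9: "c" => no
  Position 10: "b" => no
  Position 11: "b" => no
Total occurrences: 2

2


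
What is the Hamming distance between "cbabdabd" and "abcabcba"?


Comparing "cbabdabd" and "abcabcba" position by position:
  Position 0: 'c' vs 'a' => differ
  Position 1: 'b' vs 'b' => same
  Position 2: 'a' vs 'c' => differ
  Position 3: 'b' vs 'a' => differ
  Position 4: 'd' vs 'b' => differ
  Position 5: 'a' vs 'c' => differ
  Position 6: 'b' vs 'b' => same
  Position 7: 'd' vs 'a' => differ
Total differences (Hamming distance): 6

6


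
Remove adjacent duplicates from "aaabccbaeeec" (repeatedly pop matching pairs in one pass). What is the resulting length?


Input: aaabccbaeeec
Stack-based adjacent duplicate removal:
  Read 'a': push. Stack: a
  Read 'a': matches stack top 'a' => pop. Stack: (empty)
  Read 'a': push. Stack: a
  Read 'b': push. Stack: ab
  Read 'c': push. Stack: abc
  Read 'c': matches stack top 'c' => pop. Stack: ab
  Read 'b': matches stack top 'b' => pop. Stack: a
  Read 'a': matches stack top 'a' => pop. Stack: (empty)
  Read 'e': push. Stack: e
  Read 'e': matches stack top 'e' => pop. Stack: (empty)
  Read 'e': push. Stack: e
  Read 'c': push. Stack: ec
Final stack: "ec" (length 2)

2


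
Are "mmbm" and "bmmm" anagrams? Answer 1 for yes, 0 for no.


Strings: "mmbm", "bmmm"
Sorted first:  bmmm
Sorted second: bmmm
Sorted forms match => anagrams

1


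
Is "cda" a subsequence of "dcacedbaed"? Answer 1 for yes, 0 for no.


Check if "cda" is a subsequence of "dcacedbaed"
Greedy scan:
  Position 0 ('d'): no match needed
  Position 1 ('c'): matches sub[0] = 'c'
  Position 2 ('a'): no match needed
  Position 3 ('c'): no match needed
  Position 4 ('e'): no match needed
  Position 5 ('d'): matches sub[1] = 'd'
  Position 6 ('b'): no match needed
  Position 7 ('a'): matches sub[2] = 'a'
  Position 8 ('e'): no match needed
  Position 9 ('d'): no match needed
All 3 characters matched => is a subsequence

1


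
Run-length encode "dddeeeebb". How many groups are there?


Input: dddeeeebb
Scanning for consecutive runs:
  Group 1: 'd' x 3 (positions 0-2)
  Group 2: 'e' x 4 (positions 3-6)
  Group 3: 'b' x 2 (positions 7-8)
Total groups: 3

3


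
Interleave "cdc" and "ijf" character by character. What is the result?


Interleaving "cdc" and "ijf":
  Position 0: 'c' from first, 'i' from second => "ci"
  Position 1: 'd' from first, 'j' from second => "dj"
  Position 2: 'c' from first, 'f' from second => "cf"
Result: cidjcf

cidjcf


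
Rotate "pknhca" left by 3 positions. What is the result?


Input: "pknhca", rotate left by 3
First 3 characters: "pkn"
Remaining characters: "hca"
Concatenate remaining + first: "hca" + "pkn" = "hcapkn"

hcapkn


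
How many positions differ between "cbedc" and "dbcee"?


Comparing "cbedc" and "dbcee" position by position:
  Position 0: 'c' vs 'd' => DIFFER
  Position 1: 'b' vs 'b' => same
  Position 2: 'e' vs 'c' => DIFFER
  Position 3: 'd' vs 'e' => DIFFER
  Position 4: 'c' vs 'e' => DIFFER
Positions that differ: 4

4


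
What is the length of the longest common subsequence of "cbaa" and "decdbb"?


LCS of "cbaa" and "decdbb"
DP table:
           d    e    c    d    b    b
      0    0    0    0    0    0    0
  c   0    0    0    1    1    1    1
  b   0    0    0    1    1    2    2
  a   0    0    0    1    1    2    2
  a   0    0    0    1    1    2    2
LCS length = dp[4][6] = 2

2


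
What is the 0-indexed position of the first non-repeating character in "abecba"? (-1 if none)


Input: abecba
Character frequencies:
  'a': 2
  'b': 2
  'c': 1
  'e': 1
Scanning left to right for freq == 1:
  Position 0 ('a'): freq=2, skip
  Position 1 ('b'): freq=2, skip
  Position 2 ('e'): unique! => answer = 2

2


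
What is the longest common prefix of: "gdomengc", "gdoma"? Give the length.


Words: gdomengc, gdoma
  Position 0: all 'g' => match
  Position 1: all 'd' => match
  Position 2: all 'o' => match
  Position 3: all 'm' => match
  Position 4: ('e', 'a') => mismatch, stop
LCP = "gdom" (length 4)

4


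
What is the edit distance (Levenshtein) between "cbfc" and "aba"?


Computing edit distance: "cbfc" -> "aba"
DP table:
           a    b    a
      0    1    2    3
  c   1    1    2    3
  b   2    2    1    2
  f   3    3    2    2
  c   4    4    3    3
Edit distance = dp[4][3] = 3

3


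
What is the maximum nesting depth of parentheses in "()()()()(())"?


Input: "()()()()(())"
Tracking depth:
  Position 0 '(': depth becomes 1
  Position 1 ')': depth becomes 0
  Position 2 '(': depth becomes 1
  Position 3 ')': depth becomes 0
  Position 4 '(': depth becomes 1
  Position 5 ')': depth becomes 0
  Position 6 '(': depth becomes 1
  Position 7 ')': depth becomes 0
  Position 8 '(': depth becomes 1
  Position 9 '(': depth becomes 2
  Position 10 ')': depth becomes 1
  Position 11 ')': depth becomes 0
Maximum depth reached: 2

2


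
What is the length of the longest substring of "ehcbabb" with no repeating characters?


Input: "ehcbabb"
Sliding window (track last position of each char):
  Position 0 ('e'): window [0,0] length 1 -- new best
  Position 1 ('h'): window [0,1] length 2 -- new best
  Position 2 ('c'): window [0,2] length 3 -- new best
  Position 3 ('b'): window [0,3] length 4 -- new best
  Position 4 ('a'): window [0,4] length 5 -- new best
  Position 5 ('b'): repeat (last at 3), move window start to 4
  Position 5 ('b'): window [4,5] length 2
  Position 6 ('b'): repeat (last at 5), move window start to 6
  Position 6 ('b'): window [6,6] length 1
Longest substring with no repeats: "ehcba" with length 5

5


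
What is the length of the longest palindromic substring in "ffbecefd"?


Input: "ffbecefd"
Checking substrings for palindromes:
  [3:6] "ece" (len 3) => palindrome
  [0:2] "ff" (len 2) => palindrome
Longest palindromic substring: "ece" with length 3

3


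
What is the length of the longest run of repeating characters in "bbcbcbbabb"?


Input: "bbcbcbbabb"
Scanning for longest run:
  Position 1 ('b'): continues run of 'b', length=2
  Position 2 ('c'): new char, reset run to 1
  Position 3 ('b'): new char, reset run to 1
  Position 4 ('c'): new char, reset run to 1
  Position 5 ('b'): new char, reset run to 1
  Position 6 ('b'): continues run of 'b', length=2
  Position 7 ('a'): new char, reset run to 1
  Position 8 ('b'): new char, reset run to 1
  Position 9 ('b'): continues run of 'b', length=2
Longest run: 'b' with length 2

2


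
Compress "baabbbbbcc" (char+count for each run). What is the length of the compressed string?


Input: baabbbbbcc
Runs:
  'b' x 1 => "b1"
  'a' x 2 => "a2"
  'b' x 5 => "b5"
  'c' x 2 => "c2"
Compressed: "b1a2b5c2"
Compressed length: 8

8


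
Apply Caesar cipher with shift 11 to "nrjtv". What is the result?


Caesar cipher: shift "nrjtv" by 11
  'n' (pos 13) + 11 = pos 24 = 'y'
  'r' (pos 17) + 11 = pos 2 = 'c'
  'j' (pos 9) + 11 = pos 20 = 'u'
  't' (pos 19) + 11 = pos 4 = 'e'
  'v' (pos 21) + 11 = pos 6 = 'g'
Result: ycueg

ycueg


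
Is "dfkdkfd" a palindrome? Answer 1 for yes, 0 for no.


Input: dfkdkfd
Reversed: dfkdkfd
  Compare pos 0 ('d') with pos 6 ('d'): match
  Compare pos 1 ('f') with pos 5 ('f'): match
  Compare pos 2 ('k') with pos 4 ('k'): match
Result: palindrome

1


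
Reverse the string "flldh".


Input: flldh
Reading characters right to left:
  Position 4: 'h'
  Position 3: 'd'
  Position 2: 'l'
  Position 1: 'l'
  Position 0: 'f'
Reversed: hdllf

hdllf


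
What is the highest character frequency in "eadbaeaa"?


Input: eadbaeaa
Character counts:
  'a': 4
  'b': 1
  'd': 1
  'e': 2
Maximum frequency: 4

4


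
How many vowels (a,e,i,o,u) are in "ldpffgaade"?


Input: ldpffgaade
Checking each character:
  'l' at position 0: consonant
  'd' at position 1: consonant
  'p' at position 2: consonant
  'f' at position 3: consonant
  'f' at position 4: consonant
  'g' at position 5: consonant
  'a' at position 6: vowel (running total: 1)
  'a' at position 7: vowel (running total: 2)
  'd' at position 8: consonant
  'e' at position 9: vowel (running total: 3)
Total vowels: 3

3


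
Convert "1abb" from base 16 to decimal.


Input: "1abb" in base 16
Positional expansion:
  Digit '1' (value 1) x 16^3 = 4096
  Digit 'a' (value 10) x 16^2 = 2560
  Digit 'b' (value 11) x 16^1 = 176
  Digit 'b' (value 11) x 16^0 = 11
Sum = 6843

6843


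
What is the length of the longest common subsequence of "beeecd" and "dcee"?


LCS of "beeecd" and "dcee"
DP table:
           d    c    e    e
      0    0    0    0    0
  b   0    0    0    0    0
  e   0    0    0    1    1
  e   0    0    0    1    2
  e   0    0    0    1    2
  c   0    0    1    1    2
  d   0    1    1    1    2
LCS length = dp[6][4] = 2

2


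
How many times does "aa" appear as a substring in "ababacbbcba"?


Searching for "aa" in "ababacbbcba"
Scanning each position:
  Position 0: "ab" => no
  Position 1: "ba" => no
  Position 2: "ab" => no
  Position 3: "ba" => no
  Position 4: "ac" => no
  Position 5: "cb" => no
  Position 6: "bb" => no
  Position 7: "bc" => no
  Position 8: "cb" => no
  Position 9: "ba" => no
Total occurrences: 0

0


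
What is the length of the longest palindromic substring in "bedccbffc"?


Input: "bedccbffc"
Checking substrings for palindromes:
  [3:5] "cc" (len 2) => palindrome
  [6:8] "ff" (len 2) => palindrome
Longest palindromic substring: "cc" with length 2

2


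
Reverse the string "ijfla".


Input: ijfla
Reading characters right to left:
  Position 4: 'a'
  Position 3: 'l'
  Position 2: 'f'
  Position 1: 'j'
  Position 0: 'i'
Reversed: alfji

alfji


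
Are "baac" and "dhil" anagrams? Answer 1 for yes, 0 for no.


Strings: "baac", "dhil"
Sorted first:  aabc
Sorted second: dhil
Differ at position 0: 'a' vs 'd' => not anagrams

0


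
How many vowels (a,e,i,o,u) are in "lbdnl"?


Input: lbdnl
Checking each character:
  'l' at position 0: consonant
  'b' at position 1: consonant
  'd' at position 2: consonant
  'n' at position 3: consonant
  'l' at position 4: consonant
Total vowels: 0

0


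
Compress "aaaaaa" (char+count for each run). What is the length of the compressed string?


Input: aaaaaa
Runs:
  'a' x 6 => "a6"
Compressed: "a6"
Compressed length: 2

2


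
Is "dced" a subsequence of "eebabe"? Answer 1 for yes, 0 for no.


Check if "dced" is a subsequence of "eebabe"
Greedy scan:
  Position 0 ('e'): no match needed
  Position 1 ('e'): no match needed
  Position 2 ('b'): no match needed
  Position 3 ('a'): no match needed
  Position 4 ('b'): no match needed
  Position 5 ('e'): no match needed
Only matched 0/4 characters => not a subsequence

0


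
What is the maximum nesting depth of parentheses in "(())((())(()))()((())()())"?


Input: "(())((())(()))()((())()())"
Tracking depth:
  Position 0 '(': depth becomes 1
  Position 1 '(': depth becomes 2
  Position 2 ')': depth becomes 1
  Position 3 ')': depth becomes 0
  Position 4 '(': depth becomes 1
  Position 5 '(': depth becomes 2
  Position 6 '(': depth becomes 3
  Position 7 ')': depth becomes 2
  Position 8 ')': depth becomes 1
  Position 9 '(': depth becomes 2
  Position 10 '(': depth becomes 3
  Position 11 ')': depth becomes 2
  Position 12 ')': depth becomes 1
  Position 13 ')': depth becomes 0
  Position 14 '(': depth becomes 1
  Position 15 ')': depth becomes 0
  Position 16 '(': depth becomes 1
  Position 17 '(': depth becomes 2
  Position 18 '(': depth becomes 3
  Position 19 ')': depth becomes 2
  Position 20 ')': depth becomes 1
  Position 21 '(': depth becomes 2
  Position 22 ')': depth becomes 1
  Position 23 '(': depth becomes 2
  Position 24 ')': depth becomes 1
  Position 25 ')': depth becomes 0
Maximum depth reached: 3

3


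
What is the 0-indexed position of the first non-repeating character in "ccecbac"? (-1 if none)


Input: ccecbac
Character frequencies:
  'a': 1
  'b': 1
  'c': 4
  'e': 1
Scanning left to right for freq == 1:
  Position 0 ('c'): freq=4, skip
  Position 1 ('c'): freq=4, skip
  Position 2 ('e'): unique! => answer = 2

2


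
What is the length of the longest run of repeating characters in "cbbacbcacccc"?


Input: "cbbacbcacccc"
Scanning for longest run:
  Position 1 ('b'): new char, reset run to 1
  Position 2 ('b'): continues run of 'b', length=2
  Position 3 ('a'): new char, reset run to 1
  Position 4 ('c'): new char, reset run to 1
  Position 5 ('b'): new char, reset run to 1
  Position 6 ('c'): new char, reset run to 1
  Position 7 ('a'): new char, reset run to 1
  Position 8 ('c'): new char, reset run to 1
  Position 9 ('c'): continues run of 'c', length=2
  Position 10 ('c'): continues run of 'c', length=3
  Position 11 ('c'): continues run of 'c', length=4
Longest run: 'c' with length 4

4


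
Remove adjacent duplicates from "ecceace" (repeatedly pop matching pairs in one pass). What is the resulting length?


Input: ecceace
Stack-based adjacent duplicate removal:
  Read 'e': push. Stack: e
  Read 'c': push. Stack: ec
  Read 'c': matches stack top 'c' => pop. Stack: e
  Read 'e': matches stack top 'e' => pop. Stack: (empty)
  Read 'a': push. Stack: a
  Read 'c': push. Stack: ac
  Read 'e': push. Stack: ace
Final stack: "ace" (length 3)

3


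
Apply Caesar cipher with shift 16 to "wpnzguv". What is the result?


Caesar cipher: shift "wpnzguv" by 16
  'w' (pos 22) + 16 = pos 12 = 'm'
  'p' (pos 15) + 16 = pos 5 = 'f'
  'n' (pos 13) + 16 = pos 3 = 'd'
  'z' (pos 25) + 16 = pos 15 = 'p'
  'g' (pos 6) + 16 = pos 22 = 'w'
  'u' (pos 20) + 16 = pos 10 = 'k'
  'v' (pos 21) + 16 = pos 11 = 'l'
Result: mfdpwkl

mfdpwkl


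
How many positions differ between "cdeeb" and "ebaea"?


Comparing "cdeeb" and "ebaea" position by position:
  Position 0: 'c' vs 'e' => DIFFER
  Position 1: 'd' vs 'b' => DIFFER
  Position 2: 'e' vs 'a' => DIFFER
  Position 3: 'e' vs 'e' => same
  Position 4: 'b' vs 'a' => DIFFER
Positions that differ: 4

4


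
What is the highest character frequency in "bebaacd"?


Input: bebaacd
Character counts:
  'a': 2
  'b': 2
  'c': 1
  'd': 1
  'e': 1
Maximum frequency: 2

2


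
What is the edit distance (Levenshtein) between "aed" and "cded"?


Computing edit distance: "aed" -> "cded"
DP table:
           c    d    e    d
      0    1    2    3    4
  a   1    1    2    3    4
  e   2    2    2    2    3
  d   3    3    2    3    2
Edit distance = dp[3][4] = 2

2


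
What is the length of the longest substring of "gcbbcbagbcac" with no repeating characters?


Input: "gcbbcbagbcac"
Sliding window (track last position of each char):
  Position 0 ('g'): window [0,0] length 1 -- new best
  Position 1 ('c'): window [0,1] length 2 -- new best
  Position 2 ('b'): window [0,2] length 3 -- new best
  Position 3 ('b'): repeat (last at 2), move window start to 3
  Position 3 ('b'): window [3,3] length 1
  Position 4 ('c'): window [3,4] length 2
  Position 5 ('b'): repeat (last at 3), move window start to 4
  Position 5 ('b'): window [4,5] length 2
  Position 6 ('a'): window [4,6] length 3
  Position 7 ('g'): window [4,7] length 4 -- new best
  Position 8 ('b'): repeat (last at 5), move window start to 6
  Position 8 ('b'): window [6,8] length 3
  Position 9 ('c'): window [6,9] length 4
  Position 10 ('a'): repeat (last at 6), move window start to 7
  Position 10 ('a'): window [7,10] length 4
  Position 11 ('c'): repeat (last at 9), move window start to 10
  Position 11 ('c'): window [10,11] length 2
Longest substring with no repeats: "cbag" with length 4

4


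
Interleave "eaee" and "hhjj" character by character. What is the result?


Interleaving "eaee" and "hhjj":
  Position 0: 'e' from first, 'h' from second => "eh"
  Position 1: 'a' from first, 'h' from second => "ah"
  Position 2: 'e' from first, 'j' from second => "ej"
  Position 3: 'e' from first, 'j' from second => "ej"
Result: ehahejej

ehahejej


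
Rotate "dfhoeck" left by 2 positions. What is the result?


Input: "dfhoeck", rotate left by 2
First 2 characters: "df"
Remaining characters: "hoeck"
Concatenate remaining + first: "hoeck" + "df" = "hoeckdf"

hoeckdf


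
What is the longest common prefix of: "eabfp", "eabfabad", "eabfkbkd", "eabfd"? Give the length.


Words: eabfp, eabfabad, eabfkbkd, eabfd
  Position 0: all 'e' => match
  Position 1: all 'a' => match
  Position 2: all 'b' => match
  Position 3: all 'f' => match
  Position 4: ('p', 'a', 'k', 'd') => mismatch, stop
LCP = "eabf" (length 4)

4


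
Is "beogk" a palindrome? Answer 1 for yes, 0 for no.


Input: beogk
Reversed: kgoeb
  Compare pos 0 ('b') with pos 4 ('k'): MISMATCH
  Compare pos 1 ('e') with pos 3 ('g'): MISMATCH
Result: not a palindrome

0


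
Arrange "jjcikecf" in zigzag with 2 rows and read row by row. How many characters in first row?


Zigzag "jjcikecf" into 2 rows:
Placing characters:
  'j' => row 0
  'j' => row 1
  'c' => row 0
  'i' => row 1
  'k' => row 0
  'e' => row 1
  'c' => row 0
  'f' => row 1
Rows:
  Row 0: "jckc"
  Row 1: "jief"
First row length: 4

4


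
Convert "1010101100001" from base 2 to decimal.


Input: "1010101100001" in base 2
Positional expansion:
  Digit '1' (value 1) x 2^12 = 4096
  Digit '0' (value 0) x 2^11 = 0
  Digit '1' (value 1) x 2^10 = 1024
  Digit '0' (value 0) x 2^9 = 0
  Digit '1' (value 1) x 2^8 = 256
  Digit '0' (value 0) x 2^7 = 0
  Digit '1' (value 1) x 2^6 = 64
  Digit '1' (value 1) x 2^5 = 32
  Digit '0' (value 0) x 2^4 = 0
  Digit '0' (value 0) x 2^3 = 0
  Digit '0' (value 0) x 2^2 = 0
  Digit '0' (value 0) x 2^1 = 0
  Digit '1' (value 1) x 2^0 = 1
Sum = 5473

5473


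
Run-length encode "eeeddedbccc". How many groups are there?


Input: eeeddedbccc
Scanning for consecutive runs:
  Group 1: 'e' x 3 (positions 0-2)
  Group 2: 'd' x 2 (positions 3-4)
  Group 3: 'e' x 1 (positions 5-5)
  Group 4: 'd' x 1 (positions 6-6)
  Group 5: 'b' x 1 (positions 7-7)
  Group 6: 'c' x 3 (positions 8-10)
Total groups: 6

6


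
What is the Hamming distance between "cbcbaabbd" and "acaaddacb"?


Comparing "cbcbaabbd" and "acaaddacb" position by position:
  Position 0: 'c' vs 'a' => differ
  Position 1: 'b' vs 'c' => differ
  Position 2: 'c' vs 'a' => differ
  Position 3: 'b' vs 'a' => differ
  Position 4: 'a' vs 'd' => differ
  Position 5: 'a' vs 'd' => differ
  Position 6: 'b' vs 'a' => differ
  Position 7: 'b' vs 'c' => differ
  Position 8: 'd' vs 'b' => differ
Total differences (Hamming distance): 9

9


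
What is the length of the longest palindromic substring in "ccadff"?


Input: "ccadff"
Checking substrings for palindromes:
  [0:2] "cc" (len 2) => palindrome
  [4:6] "ff" (len 2) => palindrome
Longest palindromic substring: "cc" with length 2

2


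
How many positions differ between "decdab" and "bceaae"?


Comparing "decdab" and "bceaae" position by position:
  Position 0: 'd' vs 'b' => DIFFER
  Position 1: 'e' vs 'c' => DIFFER
  Position 2: 'c' vs 'e' => DIFFER
  Position 3: 'd' vs 'a' => DIFFER
  Position 4: 'a' vs 'a' => same
  Position 5: 'b' vs 'e' => DIFFER
Positions that differ: 5

5


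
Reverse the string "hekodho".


Input: hekodho
Reading characters right to left:
  Position 6: 'o'
  Position 5: 'h'
  Position 4: 'd'
  Position 3: 'o'
  Position 2: 'k'
  Position 1: 'e'
  Position 0: 'h'
Reversed: ohdokeh

ohdokeh


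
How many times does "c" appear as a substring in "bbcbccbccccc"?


Searching for "c" in "bbcbccbccccc"
Scanning each position:
  Position 0: "b" => no
  Position 1: "b" => no
  Position 2: "c" => MATCH
  Position 3: "b" => no
  Position 4: "c" => MATCH
  Position 5: "c" => MATCH
  Position 6: "b" => no
  Position 7: "c" => MATCH
  Position 8: "c" => MATCH
  Position 9: "c" => MATCH
  Position 10: "c" => MATCH
  Position 11: "c" => MATCH
Total occurrences: 8

8


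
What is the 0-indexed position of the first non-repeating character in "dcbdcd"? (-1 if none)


Input: dcbdcd
Character frequencies:
  'b': 1
  'c': 2
  'd': 3
Scanning left to right for freq == 1:
  Position 0 ('d'): freq=3, skip
  Position 1 ('c'): freq=2, skip
  Position 2 ('b'): unique! => answer = 2

2


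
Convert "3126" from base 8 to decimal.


Input: "3126" in base 8
Positional expansion:
  Digit '3' (value 3) x 8^3 = 1536
  Digit '1' (value 1) x 8^2 = 64
  Digit '2' (value 2) x 8^1 = 16
  Digit '6' (value 6) x 8^0 = 6
Sum = 1622

1622


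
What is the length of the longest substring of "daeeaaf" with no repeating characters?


Input: "daeeaaf"
Sliding window (track last position of each char):
  Position 0 ('d'): window [0,0] length 1 -- new best
  Position 1 ('a'): window [0,1] length 2 -- new best
  Position 2 ('e'): window [0,2] length 3 -- new best
  Position 3 ('e'): repeat (last at 2), move window start to 3
  Position 3 ('e'): window [3,3] length 1
  Position 4 ('a'): window [3,4] length 2
  Position 5 ('a'): repeat (last at 4), move window start to 5
  Position 5 ('a'): window [5,5] length 1
  Position 6 ('f'): window [5,6] length 2
Longest substring with no repeats: "dae" with length 3

3


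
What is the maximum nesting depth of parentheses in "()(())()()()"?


Input: "()(())()()()"
Tracking depth:
  Position 0 '(': depth becomes 1
  Position 1 ')': depth becomes 0
  Position 2 '(': depth becomes 1
  Position 3 '(': depth becomes 2
  Position 4 ')': depth becomes 1
  Position 5 ')': depth becomes 0
  Position 6 '(': depth becomes 1
  Position 7 ')': depth becomes 0
  Position 8 '(': depth becomes 1
  Position 9 ')': depth becomes 0
  Position 10 '(': depth becomes 1
  Position 11 ')': depth becomes 0
Maximum depth reached: 2

2


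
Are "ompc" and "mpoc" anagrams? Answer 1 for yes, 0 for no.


Strings: "ompc", "mpoc"
Sorted first:  cmop
Sorted second: cmop
Sorted forms match => anagrams

1


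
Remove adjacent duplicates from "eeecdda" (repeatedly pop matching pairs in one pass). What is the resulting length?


Input: eeecdda
Stack-based adjacent duplicate removal:
  Read 'e': push. Stack: e
  Read 'e': matches stack top 'e' => pop. Stack: (empty)
  Read 'e': push. Stack: e
  Read 'c': push. Stack: ec
  Read 'd': push. Stack: ecd
  Read 'd': matches stack top 'd' => pop. Stack: ec
  Read 'a': push. Stack: eca
Final stack: "eca" (length 3)

3


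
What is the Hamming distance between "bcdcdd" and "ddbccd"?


Comparing "bcdcdd" and "ddbccd" position by position:
  Position 0: 'b' vs 'd' => differ
  Position 1: 'c' vs 'd' => differ
  Position 2: 'd' vs 'b' => differ
  Position 3: 'c' vs 'c' => same
  Position 4: 'd' vs 'c' => differ
  Position 5: 'd' vs 'd' => same
Total differences (Hamming distance): 4

4


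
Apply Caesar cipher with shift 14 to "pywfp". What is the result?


Caesar cipher: shift "pywfp" by 14
  'p' (pos 15) + 14 = pos 3 = 'd'
  'y' (pos 24) + 14 = pos 12 = 'm'
  'w' (pos 22) + 14 = pos 10 = 'k'
  'f' (pos 5) + 14 = pos 19 = 't'
  'p' (pos 15) + 14 = pos 3 = 'd'
Result: dmktd

dmktd


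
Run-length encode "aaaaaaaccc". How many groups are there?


Input: aaaaaaaccc
Scanning for consecutive runs:
  Group 1: 'a' x 7 (positions 0-6)
  Group 2: 'c' x 3 (positions 7-9)
Total groups: 2

2


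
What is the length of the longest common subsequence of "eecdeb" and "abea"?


LCS of "eecdeb" and "abea"
DP table:
           a    b    e    a
      0    0    0    0    0
  e   0    0    0    1    1
  e   0    0    0    1    1
  c   0    0    0    1    1
  d   0    0    0    1    1
  e   0    0    0    1    1
  b   0    0    1    1    1
LCS length = dp[6][4] = 1

1


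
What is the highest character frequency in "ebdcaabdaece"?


Input: ebdcaabdaece
Character counts:
  'a': 3
  'b': 2
  'c': 2
  'd': 2
  'e': 3
Maximum frequency: 3

3


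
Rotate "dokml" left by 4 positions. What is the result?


Input: "dokml", rotate left by 4
First 4 characters: "dokm"
Remaining characters: "l"
Concatenate remaining + first: "l" + "dokm" = "ldokm"

ldokm


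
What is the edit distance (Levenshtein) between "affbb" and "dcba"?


Computing edit distance: "affbb" -> "dcba"
DP table:
           d    c    b    a
      0    1    2    3    4
  a   1    1    2    3    3
  f   2    2    2    3    4
  f   3    3    3    3    4
  b   4    4    4    3    4
  b   5    5    5    4    4
Edit distance = dp[5][4] = 4

4


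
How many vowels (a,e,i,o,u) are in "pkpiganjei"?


Input: pkpiganjei
Checking each character:
  'p' at position 0: consonant
  'k' at position 1: consonant
  'p' at position 2: consonant
  'i' at position 3: vowel (running total: 1)
  'g' at position 4: consonant
  'a' at position 5: vowel (running total: 2)
  'n' at position 6: consonant
  'j' at position 7: consonant
  'e' at position 8: vowel (running total: 3)
  'i' at position 9: vowel (running total: 4)
Total vowels: 4

4


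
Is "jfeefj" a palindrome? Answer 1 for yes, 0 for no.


Input: jfeefj
Reversed: jfeefj
  Compare pos 0 ('j') with pos 5 ('j'): match
  Compare pos 1 ('f') with pos 4 ('f'): match
  Compare pos 2 ('e') with pos 3 ('e'): match
Result: palindrome

1


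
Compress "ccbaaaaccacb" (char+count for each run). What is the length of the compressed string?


Input: ccbaaaaccacb
Runs:
  'c' x 2 => "c2"
  'b' x 1 => "b1"
  'a' x 4 => "a4"
  'c' x 2 => "c2"
  'a' x 1 => "a1"
  'c' x 1 => "c1"
  'b' x 1 => "b1"
Compressed: "c2b1a4c2a1c1b1"
Compressed length: 14

14


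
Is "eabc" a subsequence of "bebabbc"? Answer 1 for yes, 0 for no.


Check if "eabc" is a subsequence of "bebabbc"
Greedy scan:
  Position 0 ('b'): no match needed
  Position 1 ('e'): matches sub[0] = 'e'
  Position 2 ('b'): no match needed
  Position 3 ('a'): matches sub[1] = 'a'
  Position 4 ('b'): matches sub[2] = 'b'
  Position 5 ('b'): no match needed
  Position 6 ('c'): matches sub[3] = 'c'
All 4 characters matched => is a subsequence

1


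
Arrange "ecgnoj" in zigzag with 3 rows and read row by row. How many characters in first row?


Zigzag "ecgnoj" into 3 rows:
Placing characters:
  'e' => row 0
  'c' => row 1
  'g' => row 2
  'n' => row 1
  'o' => row 0
  'j' => row 1
Rows:
  Row 0: "eo"
  Row 1: "cnj"
  Row 2: "g"
First row length: 2

2


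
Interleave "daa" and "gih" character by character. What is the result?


Interleaving "daa" and "gih":
  Position 0: 'd' from first, 'g' from second => "dg"
  Position 1: 'a' from first, 'i' from second => "ai"
  Position 2: 'a' from first, 'h' from second => "ah"
Result: dgaiah

dgaiah


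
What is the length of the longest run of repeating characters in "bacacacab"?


Input: "bacacacab"
Scanning for longest run:
  Position 1 ('a'): new char, reset run to 1
  Position 2 ('c'): new char, reset run to 1
  Position 3 ('a'): new char, reset run to 1
  Position 4 ('c'): new char, reset run to 1
  Position 5 ('a'): new char, reset run to 1
  Position 6 ('c'): new char, reset run to 1
  Position 7 ('a'): new char, reset run to 1
  Position 8 ('b'): new char, reset run to 1
Longest run: 'b' with length 1

1


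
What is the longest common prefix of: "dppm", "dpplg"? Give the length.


Words: dppm, dpplg
  Position 0: all 'd' => match
  Position 1: all 'p' => match
  Position 2: all 'p' => match
  Position 3: ('m', 'l') => mismatch, stop
LCP = "dpp" (length 3)

3


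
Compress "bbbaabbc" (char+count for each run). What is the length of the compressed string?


Input: bbbaabbc
Runs:
  'b' x 3 => "b3"
  'a' x 2 => "a2"
  'b' x 2 => "b2"
  'c' x 1 => "c1"
Compressed: "b3a2b2c1"
Compressed length: 8

8


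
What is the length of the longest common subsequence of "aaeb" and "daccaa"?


LCS of "aaeb" and "daccaa"
DP table:
           d    a    c    c    a    a
      0    0    0    0    0    0    0
  a   0    0    1    1    1    1    1
  a   0    0    1    1    1    2    2
  e   0    0    1    1    1    2    2
  b   0    0    1    1    1    2    2
LCS length = dp[4][6] = 2

2


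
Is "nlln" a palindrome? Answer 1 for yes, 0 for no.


Input: nlln
Reversed: nlln
  Compare pos 0 ('n') with pos 3 ('n'): match
  Compare pos 1 ('l') with pos 2 ('l'): match
Result: palindrome

1


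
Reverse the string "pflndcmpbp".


Input: pflndcmpbp
Reading characters right to left:
  Position 9: 'p'
  Position 8: 'b'
  Position 7: 'p'
  Position 6: 'm'
  Position 5: 'c'
  Position 4: 'd'
  Position 3: 'n'
  Position 2: 'l'
  Position 1: 'f'
  Position 0: 'p'
Reversed: pbpmcdnlfp

pbpmcdnlfp


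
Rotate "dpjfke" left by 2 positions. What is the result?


Input: "dpjfke", rotate left by 2
First 2 characters: "dp"
Remaining characters: "jfke"
Concatenate remaining + first: "jfke" + "dp" = "jfkedp"

jfkedp


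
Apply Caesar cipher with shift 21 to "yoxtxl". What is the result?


Caesar cipher: shift "yoxtxl" by 21
  'y' (pos 24) + 21 = pos 19 = 't'
  'o' (pos 14) + 21 = pos 9 = 'j'
  'x' (pos 23) + 21 = pos 18 = 's'
  't' (pos 19) + 21 = pos 14 = 'o'
  'x' (pos 23) + 21 = pos 18 = 's'
  'l' (pos 11) + 21 = pos 6 = 'g'
Result: tjsosg

tjsosg


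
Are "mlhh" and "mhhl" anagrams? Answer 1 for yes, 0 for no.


Strings: "mlhh", "mhhl"
Sorted first:  hhlm
Sorted second: hhlm
Sorted forms match => anagrams

1


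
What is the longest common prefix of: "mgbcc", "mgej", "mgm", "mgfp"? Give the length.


Words: mgbcc, mgej, mgm, mgfp
  Position 0: all 'm' => match
  Position 1: all 'g' => match
  Position 2: ('b', 'e', 'm', 'f') => mismatch, stop
LCP = "mg" (length 2)

2


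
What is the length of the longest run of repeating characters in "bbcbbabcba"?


Input: "bbcbbabcba"
Scanning for longest run:
  Position 1 ('b'): continues run of 'b', length=2
  Position 2 ('c'): new char, reset run to 1
  Position 3 ('b'): new char, reset run to 1
  Position 4 ('b'): continues run of 'b', length=2
  Position 5 ('a'): new char, reset run to 1
  Position 6 ('b'): new char, reset run to 1
  Position 7 ('c'): new char, reset run to 1
  Position 8 ('b'): new char, reset run to 1
  Position 9 ('a'): new char, reset run to 1
Longest run: 'b' with length 2

2


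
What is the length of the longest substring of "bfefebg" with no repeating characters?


Input: "bfefebg"
Sliding window (track last position of each char):
  Position 0 ('b'): window [0,0] length 1 -- new best
  Position 1 ('f'): window [0,1] length 2 -- new best
  Position 2 ('e'): window [0,2] length 3 -- new best
  Position 3 ('f'): repeat (last at 1), move window start to 2
  Position 3 ('f'): window [2,3] length 2
  Position 4 ('e'): repeat (last at 2), move window start to 3
  Position 4 ('e'): window [3,4] length 2
  Position 5 ('b'): window [3,5] length 3
  Position 6 ('g'): window [3,6] length 4 -- new best
Longest substring with no repeats: "febg" with length 4

4


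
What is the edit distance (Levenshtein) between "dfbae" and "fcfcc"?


Computing edit distance: "dfbae" -> "fcfcc"
DP table:
           f    c    f    c    c
      0    1    2    3    4    5
  d   1    1    2    3    4    5
  f   2    1    2    2    3    4
  b   3    2    2    3    3    4
  a   4    3    3    3    4    4
  e   5    4    4    4    4    5
Edit distance = dp[5][5] = 5

5


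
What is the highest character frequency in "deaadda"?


Input: deaadda
Character counts:
  'a': 3
  'd': 3
  'e': 1
Maximum frequency: 3

3


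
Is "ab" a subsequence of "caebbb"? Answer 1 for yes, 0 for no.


Check if "ab" is a subsequence of "caebbb"
Greedy scan:
  Position 0 ('c'): no match needed
  Position 1 ('a'): matches sub[0] = 'a'
  Position 2 ('e'): no match needed
  Position 3 ('b'): matches sub[1] = 'b'
  Position 4 ('b'): no match needed
  Position 5 ('b'): no match needed
All 2 characters matched => is a subsequence

1


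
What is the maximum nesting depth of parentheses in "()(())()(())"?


Input: "()(())()(())"
Tracking depth:
  Position 0 '(': depth becomes 1
  Position 1 ')': depth becomes 0
  Position 2 '(': depth becomes 1
  Position 3 '(': depth becomes 2
  Position 4 ')': depth becomes 1
  Position 5 ')': depth becomes 0
  Position 6 '(': depth becomes 1
  Position 7 ')': depth becomes 0
  Position 8 '(': depth becomes 1
  Position 9 '(': depth becomes 2
  Position 10 ')': depth becomes 1
  Position 11 ')': depth becomes 0
Maximum depth reached: 2

2


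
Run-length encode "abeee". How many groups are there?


Input: abeee
Scanning for consecutive runs:
  Group 1: 'a' x 1 (positions 0-0)
  Group 2: 'b' x 1 (positions 1-1)
  Group 3: 'e' x 3 (positions 2-4)
Total groups: 3

3


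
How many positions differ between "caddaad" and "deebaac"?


Comparing "caddaad" and "deebaac" position by position:
  Position 0: 'c' vs 'd' => DIFFER
  Position 1: 'a' vs 'e' => DIFFER
  Position 2: 'd' vs 'e' => DIFFER
  Position 3: 'd' vs 'b' => DIFFER
  Position 4: 'a' vs 'a' => same
  Position 5: 'a' vs 'a' => same
  Position 6: 'd' vs 'c' => DIFFER
Positions that differ: 5

5


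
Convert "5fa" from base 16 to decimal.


Input: "5fa" in base 16
Positional expansion:
  Digit '5' (value 5) x 16^2 = 1280
  Digit 'f' (value 15) x 16^1 = 240
  Digit 'a' (value 10) x 16^0 = 10
Sum = 1530

1530


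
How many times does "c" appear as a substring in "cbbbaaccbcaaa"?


Searching for "c" in "cbbbaaccbcaaa"
Scanning each position:
  Position 0: "c" => MATCH
  Position 1: "b" => no
  Position 2: "b" => no
  Position 3: "b" => no
  Position 4: "a" => no
  Position 5: "a" => no
  Position 6: "c" => MATCH
  Position 7: "c" => MATCH
  Position 8: "b" => no
  Position 9: "c" => MATCH
  Position 10: "a" => no
  Position 11: "a" => no
  Position 12: "a" => no
Total occurrences: 4

4


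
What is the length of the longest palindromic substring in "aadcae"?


Input: "aadcae"
Checking substrings for palindromes:
  [0:2] "aa" (len 2) => palindrome
Longest palindromic substring: "aa" with length 2

2


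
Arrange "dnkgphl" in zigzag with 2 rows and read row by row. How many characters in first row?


Zigzag "dnkgphl" into 2 rows:
Placing characters:
  'd' => row 0
  'n' => row 1
  'k' => row 0
  'g' => row 1
  'p' => row 0
  'h' => row 1
  'l' => row 0
Rows:
  Row 0: "dkpl"
  Row 1: "ngh"
First row length: 4

4


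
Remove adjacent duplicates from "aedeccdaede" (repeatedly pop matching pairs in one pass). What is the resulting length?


Input: aedeccdaede
Stack-based adjacent duplicate removal:
  Read 'a': push. Stack: a
  Read 'e': push. Stack: ae
  Read 'd': push. Stack: aed
  Read 'e': push. Stack: aede
  Read 'c': push. Stack: aedec
  Read 'c': matches stack top 'c' => pop. Stack: aede
  Read 'd': push. Stack: aeded
  Read 'a': push. Stack: aededa
  Read 'e': push. Stack: aededae
  Read 'd': push. Stack: aededaed
  Read 'e': push. Stack: aededaede
Final stack: "aededaede" (length 9)

9


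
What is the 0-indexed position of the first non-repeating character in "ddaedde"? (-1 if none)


Input: ddaedde
Character frequencies:
  'a': 1
  'd': 4
  'e': 2
Scanning left to right for freq == 1:
  Position 0 ('d'): freq=4, skip
  Position 1 ('d'): freq=4, skip
  Position 2 ('a'): unique! => answer = 2

2


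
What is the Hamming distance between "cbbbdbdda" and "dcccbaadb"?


Comparing "cbbbdbdda" and "dcccbaadb" position by position:
  Position 0: 'c' vs 'd' => differ
  Position 1: 'b' vs 'c' => differ
  Position 2: 'b' vs 'c' => differ
  Position 3: 'b' vs 'c' => differ
  Position 4: 'd' vs 'b' => differ
  Position 5: 'b' vs 'a' => differ
  Position 6: 'd' vs 'a' => differ
  Position 7: 'd' vs 'd' => same
  Position 8: 'a' vs 'b' => differ
Total differences (Hamming distance): 8

8


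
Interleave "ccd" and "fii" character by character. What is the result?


Interleaving "ccd" and "fii":
  Position 0: 'c' from first, 'f' from second => "cf"
  Position 1: 'c' from first, 'i' from second => "ci"
  Position 2: 'd' from first, 'i' from second => "di"
Result: cfcidi

cfcidi


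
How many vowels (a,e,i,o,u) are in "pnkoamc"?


Input: pnkoamc
Checking each character:
  'p' at position 0: consonant
  'n' at position 1: consonant
  'k' at position 2: consonant
  'o' at position 3: vowel (running total: 1)
  'a' at position 4: vowel (running total: 2)
  'm' at position 5: consonant
  'c' at position 6: consonant
Total vowels: 2

2


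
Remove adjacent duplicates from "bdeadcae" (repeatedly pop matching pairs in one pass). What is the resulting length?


Input: bdeadcae
Stack-based adjacent duplicate removal:
  Read 'b': push. Stack: b
  Read 'd': push. Stack: bd
  Read 'e': push. Stack: bde
  Read 'a': push. Stack: bdea
  Read 'd': push. Stack: bdead
  Read 'c': push. Stack: bdeadc
  Read 'a': push. Stack: bdeadca
  Read 'e': push. Stack: bdeadcae
Final stack: "bdeadcae" (length 8)

8


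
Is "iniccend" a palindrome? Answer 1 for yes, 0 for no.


Input: iniccend
Reversed: dneccini
  Compare pos 0 ('i') with pos 7 ('d'): MISMATCH
  Compare pos 1 ('n') with pos 6 ('n'): match
  Compare pos 2 ('i') with pos 5 ('e'): MISMATCH
  Compare pos 3 ('c') with pos 4 ('c'): match
Result: not a palindrome

0


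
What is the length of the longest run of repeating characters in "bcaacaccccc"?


Input: "bcaacaccccc"
Scanning for longest run:
  Position 1 ('c'): new char, reset run to 1
  Position 2 ('a'): new char, reset run to 1
  Position 3 ('a'): continues run of 'a', length=2
  Position 4 ('c'): new char, reset run to 1
  Position 5 ('a'): new char, reset run to 1
  Position 6 ('c'): new char, reset run to 1
  Position 7 ('c'): continues run of 'c', length=2
  Position 8 ('c'): continues run of 'c', length=3
  Position 9 ('c'): continues run of 'c', length=4
  Position 10 ('c'): continues run of 'c', length=5
Longest run: 'c' with length 5

5


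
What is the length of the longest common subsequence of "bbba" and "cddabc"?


LCS of "bbba" and "cddabc"
DP table:
           c    d    d    a    b    c
      0    0    0    0    0    0    0
  b   0    0    0    0    0    1    1
  b   0    0    0    0    0    1    1
  b   0    0    0    0    0    1    1
  a   0    0    0    0    1    1    1
LCS length = dp[4][6] = 1

1


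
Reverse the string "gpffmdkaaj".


Input: gpffmdkaaj
Reading characters right to left:
  Position 9: 'j'
  Position 8: 'a'
  Position 7: 'a'
  Position 6: 'k'
  Position 5: 'd'
  Position 4: 'm'
  Position 3: 'f'
  Position 2: 'f'
  Position 1: 'p'
  Position 0: 'g'
Reversed: jaakdmffpg

jaakdmffpg


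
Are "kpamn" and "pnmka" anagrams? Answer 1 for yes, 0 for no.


Strings: "kpamn", "pnmka"
Sorted first:  akmnp
Sorted second: akmnp
Sorted forms match => anagrams

1


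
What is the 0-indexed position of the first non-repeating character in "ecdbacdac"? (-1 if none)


Input: ecdbacdac
Character frequencies:
  'a': 2
  'b': 1
  'c': 3
  'd': 2
  'e': 1
Scanning left to right for freq == 1:
  Position 0 ('e'): unique! => answer = 0

0


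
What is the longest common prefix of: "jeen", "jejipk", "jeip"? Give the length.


Words: jeen, jejipk, jeip
  Position 0: all 'j' => match
  Position 1: all 'e' => match
  Position 2: ('e', 'j', 'i') => mismatch, stop
LCP = "je" (length 2)

2


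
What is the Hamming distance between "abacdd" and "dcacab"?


Comparing "abacdd" and "dcacab" position by position:
  Position 0: 'a' vs 'd' => differ
  Position 1: 'b' vs 'c' => differ
  Position 2: 'a' vs 'a' => same
  Position 3: 'c' vs 'c' => same
  Position 4: 'd' vs 'a' => differ
  Position 5: 'd' vs 'b' => differ
Total differences (Hamming distance): 4

4


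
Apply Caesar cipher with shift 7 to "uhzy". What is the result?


Caesar cipher: shift "uhzy" by 7
  'u' (pos 20) + 7 = pos 1 = 'b'
  'h' (pos 7) + 7 = pos 14 = 'o'
  'z' (pos 25) + 7 = pos 6 = 'g'
  'y' (pos 24) + 7 = pos 5 = 'f'
Result: bogf

bogf
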